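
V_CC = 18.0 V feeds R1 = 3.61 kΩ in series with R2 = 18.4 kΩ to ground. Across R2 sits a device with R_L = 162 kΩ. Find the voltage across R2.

First combine the lower leg with the load: R2 ‖ R_L = 16.52 kΩ.
Now apply the divider: V_out = 18.0 × 0.8207 = 14.77 V.
(Unloaded it would be 15.0 V; the load pulls it down.)

V_out ≈ 14.8 V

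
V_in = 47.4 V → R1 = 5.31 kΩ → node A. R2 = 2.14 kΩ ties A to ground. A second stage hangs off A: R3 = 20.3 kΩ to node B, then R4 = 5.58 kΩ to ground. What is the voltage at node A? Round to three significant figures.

Looking into the second stage from A: R3 + R4 = 25.88 kΩ appears in parallel with R2.
R2 ‖ (R3+R4) = 1.977 kΩ.
V_A = 47.4 × 1.977/(5.31 + 1.977) = 12.86 V.

V_A ≈ 12.9 V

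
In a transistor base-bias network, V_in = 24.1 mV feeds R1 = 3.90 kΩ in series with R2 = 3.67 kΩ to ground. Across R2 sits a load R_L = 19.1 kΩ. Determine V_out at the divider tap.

R2 ‖ R_L = (3.67 × 19.1)/(3.67 + 19.1) = 3.078 kΩ.
Then V_out = V_in · R2'/(R1 + R2') = 24.1 × 3.078/6.978 = 10.63 mV.

V_out ≈ 10.6 mV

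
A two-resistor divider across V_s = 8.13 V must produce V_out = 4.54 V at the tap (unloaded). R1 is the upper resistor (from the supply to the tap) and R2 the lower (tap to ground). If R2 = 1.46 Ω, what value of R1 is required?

R1 ≈ 1.15 Ω

V_out/V_s = R2/(R1+R2) = 0.5584.
R1 = R2·(1/k − 1) = 1.46 × 0.7907 = 1.154 Ω.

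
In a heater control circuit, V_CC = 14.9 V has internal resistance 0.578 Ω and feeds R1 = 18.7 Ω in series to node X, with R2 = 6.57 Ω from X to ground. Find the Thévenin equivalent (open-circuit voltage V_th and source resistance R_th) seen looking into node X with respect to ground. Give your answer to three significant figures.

R1' = 0.578 + 18.7 = 19.28 Ω (source resistance + R1).
With X open, the divider is unloaded: V_th = 14.9 × 6.57/25.85 = 3.787 V.
Looking into X with the source shorted: R_th = R1'·R2/(R1'+R2) = 19.28 × 6.57/25.85 = 4.900 Ω.

V_th ≈ 3.79 V, R_th ≈ 4.90 Ω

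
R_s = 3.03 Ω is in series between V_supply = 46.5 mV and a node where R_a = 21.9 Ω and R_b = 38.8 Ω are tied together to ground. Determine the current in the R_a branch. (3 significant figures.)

Combine the parallel branches: R_p = (1/21.9 + 1/38.8)⁻¹ = 14.00 Ω.
V_A by voltage divider: V_A = 46.5 × 14.00/(3.03 + 14.00) = 38.23 mV.
Branch current I = V_A/R_a = 38.23/21.9 = 1.745 mA.

I ≈ 1.75 mA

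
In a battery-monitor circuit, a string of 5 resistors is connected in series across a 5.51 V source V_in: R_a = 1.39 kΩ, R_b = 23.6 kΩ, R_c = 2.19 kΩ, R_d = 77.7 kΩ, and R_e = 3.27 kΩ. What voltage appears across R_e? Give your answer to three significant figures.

V ≈ 0.167 V

Total series resistance ΣR = 1.39 + 23.6 + 2.19 + 77.7 + 3.27 = 108.2 kΩ.
Voltage divider: V = V_in · (3.270 / 108.2) = 5.51 × 0.03024 = 0.1666 V.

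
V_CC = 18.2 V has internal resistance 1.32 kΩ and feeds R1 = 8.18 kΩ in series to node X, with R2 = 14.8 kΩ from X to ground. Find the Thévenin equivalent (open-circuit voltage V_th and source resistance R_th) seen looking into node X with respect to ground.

V_th ≈ 11.1 V, R_th ≈ 5.79 kΩ

R1' = 1.32 + 8.18 = 9.500 kΩ (source resistance + R1).
Open-circuit (no load on X): V_th = V_CC · R2/(R1' + R2) = 18.2 × 14.8/(9.500 + 14.8) = 11.08 V.
With V_CC suppressed (replaced by a short), R_th = R1' ‖ R2 = (9.500 × 14.8)/(9.500 + 14.8) = 5.786 kΩ.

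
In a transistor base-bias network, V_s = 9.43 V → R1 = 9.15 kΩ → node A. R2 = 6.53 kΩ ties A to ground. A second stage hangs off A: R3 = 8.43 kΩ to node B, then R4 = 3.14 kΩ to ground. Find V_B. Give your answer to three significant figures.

V_B ≈ 0.802 V

The second stage (R3 + R4 = 11.57 kΩ) loads node A in parallel with R2.
R2 ‖ (R3+R4) = 4.174 kΩ.
First divider: V_A = V_s · 4.174/(9.15 + 4.174) = 2.954 V.
Stage 2 is unloaded, so V_B = V_A · R4/(R3+R4) = 2.954 × 3.14/11.57 = 0.8017 V.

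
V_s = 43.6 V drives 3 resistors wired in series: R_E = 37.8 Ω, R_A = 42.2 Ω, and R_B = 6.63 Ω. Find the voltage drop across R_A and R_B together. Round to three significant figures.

V ≈ 24.6 V

ΣR = 37.8 + 42.2 + 6.63 = 86.63 Ω.
R_{R_A..R_B} = 42.2 + 6.63 = 48.83 Ω.
V = V_s · R/ΣR = 43.6 × 0.5637 = 24.58 V.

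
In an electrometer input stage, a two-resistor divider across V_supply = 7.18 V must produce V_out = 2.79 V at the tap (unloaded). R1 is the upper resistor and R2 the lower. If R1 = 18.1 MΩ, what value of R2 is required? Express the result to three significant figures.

The divider ratio is R2/(R1+R2) = 2.79/7.18 = 0.3886.
So R2 = R1 · V_out/(V_supply − V_out) = 18.1 × 2.79/(7.18 − 2.79) = 18.1 × 0.6355 = 11.50 MΩ.

R2 ≈ 11.5 MΩ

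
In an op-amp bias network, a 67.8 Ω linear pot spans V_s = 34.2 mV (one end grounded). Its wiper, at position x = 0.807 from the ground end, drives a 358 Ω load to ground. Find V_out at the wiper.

V_out ≈ 26.8 mV

Lower segment x·R_p = 54.71 Ω; upper segment (1−x)·R_p = 13.09 Ω.
(x·R_p) ‖ R_L = 47.46 Ω.
V_out = 34.2 × 47.46/(13.09 + 47.46) = 26.81 mV.
(Unloaded: V_out = x·V_s = 27.6 mV.)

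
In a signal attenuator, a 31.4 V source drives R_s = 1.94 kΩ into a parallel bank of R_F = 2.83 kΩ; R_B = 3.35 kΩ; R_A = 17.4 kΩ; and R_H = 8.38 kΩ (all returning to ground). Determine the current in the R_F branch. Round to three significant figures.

Equivalent of the parallel group: R_p = 1.207 kΩ.
V_A = 31.4 × 1.207/3.147 = 12.04 V.
I(R_F) = V_A / R_F = 12.04/2.83 = 4.255 mA.
(Check via current divider: I_total = 9.979 mA; share G_k/ΣG = 0.4264 → same result.)

I ≈ 4.26 mA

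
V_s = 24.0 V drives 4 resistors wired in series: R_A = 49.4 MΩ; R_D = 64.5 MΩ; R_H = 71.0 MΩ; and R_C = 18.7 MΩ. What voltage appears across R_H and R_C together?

Total series resistance ΣR = 49.4 + 64.5 + 71.0 + 18.7 = 203.6 MΩ.
R_{R_H..R_C} = 71.0 + 18.7 = 89.70 MΩ.
V = V_s · R/ΣR = 24.0 × 0.4406 = 10.57 V.

V ≈ 10.6 V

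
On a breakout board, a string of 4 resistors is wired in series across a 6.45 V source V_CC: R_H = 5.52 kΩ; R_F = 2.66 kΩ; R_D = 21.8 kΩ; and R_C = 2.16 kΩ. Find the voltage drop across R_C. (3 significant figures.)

Series total: ΣR = 5.52 + 2.66 + 21.8 + 2.16 = 32.14 kΩ.
Voltage divider: V = V_CC · (2.160 / 32.14) = 6.45 × 0.06721 = 0.4335 V.

V ≈ 0.433 V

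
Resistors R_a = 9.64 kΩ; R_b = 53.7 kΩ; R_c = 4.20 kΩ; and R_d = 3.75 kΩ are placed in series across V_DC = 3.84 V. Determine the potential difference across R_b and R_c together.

V ≈ 3.12 V

Total series resistance ΣR = 9.64 + 53.7 + 4.20 + 3.75 = 71.29 kΩ.
R_{R_b..R_c} = 53.7 + 4.20 = 57.90 kΩ.
By the voltage-divider rule, V = 3.84 × 57.90/71.29 = 3.119 V.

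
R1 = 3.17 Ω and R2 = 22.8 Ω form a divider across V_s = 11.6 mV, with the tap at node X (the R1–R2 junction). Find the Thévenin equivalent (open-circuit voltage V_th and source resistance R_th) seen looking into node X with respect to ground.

V_th is the unloaded tap voltage: V_s · R2/(R1+R2) = 11.6 × 0.8779 = 10.18 mV.
Looking into X with the source shorted: R_th = R1·R2/(R1+R2) = 3.170 × 22.8/25.97 = 2.783 Ω.

V_th ≈ 10.2 mV, R_th ≈ 2.78 Ω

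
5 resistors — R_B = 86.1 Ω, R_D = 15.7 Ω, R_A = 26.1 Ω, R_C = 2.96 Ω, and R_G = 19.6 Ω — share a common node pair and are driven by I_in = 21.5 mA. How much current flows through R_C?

ΣG = 1/86.1 + 1/15.7 + 1/26.1 + 1/2.96 + 1/19.6 = 0.5025.
By the current-divider rule, I = I_in · G_k/ΣG = 21.5 × 0.6723 = 14.46 mA.

I ≈ 14.5 mA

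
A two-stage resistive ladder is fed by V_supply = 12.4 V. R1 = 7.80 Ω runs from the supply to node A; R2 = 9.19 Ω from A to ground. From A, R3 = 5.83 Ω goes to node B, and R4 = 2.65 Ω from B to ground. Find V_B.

Looking into the second stage from A: R3 + R4 = 8.480 Ω appears in parallel with R2.
R2 ‖ (R3+R4) = 4.410 Ω.
First divider: V_A = V_supply · 4.410/(7.80 + 4.410) = 4.479 V.
Stage 2 is unloaded, so V_B = V_A · R4/(R3+R4) = 4.479 × 2.65/8.480 = 1.400 V.

V_B ≈ 1.40 V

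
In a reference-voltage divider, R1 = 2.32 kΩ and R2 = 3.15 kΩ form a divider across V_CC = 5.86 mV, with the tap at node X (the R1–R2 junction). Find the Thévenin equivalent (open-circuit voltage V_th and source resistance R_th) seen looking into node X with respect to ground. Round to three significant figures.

V_th ≈ 3.37 mV, R_th ≈ 1.34 kΩ

Open-circuit (no load on X): V_th = V_CC · R2/(R1 + R2) = 5.86 × 3.15/(2.320 + 3.15) = 3.375 mV.
Looking into X with the source shorted: R_th = R1·R2/(R1+R2) = 2.320 × 3.15/5.470 = 1.336 kΩ.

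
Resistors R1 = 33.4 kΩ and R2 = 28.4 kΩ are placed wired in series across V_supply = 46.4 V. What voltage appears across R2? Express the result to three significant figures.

Total series resistance ΣR = 33.4 + 28.4 = 61.80 kΩ.
Voltage divider: V = V_supply · (28.40 / 61.80) = 46.4 × 0.4595 = 21.32 V.

V ≈ 21.3 V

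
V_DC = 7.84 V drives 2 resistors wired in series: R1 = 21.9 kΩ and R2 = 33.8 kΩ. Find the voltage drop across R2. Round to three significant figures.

V ≈ 4.76 V

Total series resistance ΣR = 21.9 + 33.8 = 55.70 kΩ.
Voltage divider: V = V_DC · (33.80 / 55.70) = 7.84 × 0.6068 = 4.757 V.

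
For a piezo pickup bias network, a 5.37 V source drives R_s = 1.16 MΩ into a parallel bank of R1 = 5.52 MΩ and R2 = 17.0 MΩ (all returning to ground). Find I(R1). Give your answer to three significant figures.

I ≈ 0.761 µA

Parallel bank: R_p = 1/(1/5.52 + 1/17.0) = 4.167 MΩ.
V_A by voltage divider: V_A = 5.37 × 4.167/(1.16 + 4.167) = 4.201 V.
Branch current I = V_A/R1 = 4.201/5.52 = 0.7610 µA.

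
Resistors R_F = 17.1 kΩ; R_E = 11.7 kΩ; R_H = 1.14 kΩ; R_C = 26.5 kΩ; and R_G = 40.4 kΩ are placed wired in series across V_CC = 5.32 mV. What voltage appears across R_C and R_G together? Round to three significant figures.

V ≈ 3.68 mV

ΣR = 17.1 + 11.7 + 1.14 + 26.5 + 40.4 = 96.84 kΩ.
R_{R_C..R_G} = 26.5 + 40.4 = 66.90 kΩ.
V = V_CC · R/ΣR = 5.32 × 0.6908 = 3.675 mV.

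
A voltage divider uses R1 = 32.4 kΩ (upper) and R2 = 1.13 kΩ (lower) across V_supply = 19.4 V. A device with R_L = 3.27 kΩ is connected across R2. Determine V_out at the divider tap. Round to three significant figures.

V_out ≈ 0.490 V

The load sits in parallel with R2, giving an effective lower resistance R2' = R2·R_L/(R2+R_L) = 0.8398 kΩ.
Voltage divider with the loaded lower leg: V_out = 19.4 × 0.8398/(32.4 + 0.8398) = 19.4 × 0.02526 = 0.4901 V.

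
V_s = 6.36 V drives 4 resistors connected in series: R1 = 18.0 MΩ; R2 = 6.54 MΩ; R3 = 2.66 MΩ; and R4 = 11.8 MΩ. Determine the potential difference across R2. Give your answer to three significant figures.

V ≈ 1.07 V

ΣR = 18.0 + 6.54 + 2.66 + 11.8 = 39.00 MΩ.
By the voltage-divider rule, V = 6.36 × 6.540/39.00 = 1.067 V.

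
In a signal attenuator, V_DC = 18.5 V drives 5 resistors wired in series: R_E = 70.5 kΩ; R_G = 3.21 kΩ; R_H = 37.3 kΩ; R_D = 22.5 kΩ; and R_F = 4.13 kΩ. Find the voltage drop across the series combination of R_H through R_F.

V ≈ 8.59 V

Total series resistance ΣR = 70.5 + 3.21 + 37.3 + 22.5 + 4.13 = 137.6 kΩ.
R_{R_H..R_F} = 37.3 + 22.5 + 4.13 = 63.93 kΩ.
V = V_DC · R/ΣR = 18.5 × 0.4645 = 8.593 V.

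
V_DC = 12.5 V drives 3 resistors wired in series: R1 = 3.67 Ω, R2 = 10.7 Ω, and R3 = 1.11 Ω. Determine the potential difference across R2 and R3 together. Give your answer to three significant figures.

V ≈ 9.54 V

Series total: ΣR = 3.67 + 10.7 + 1.11 = 15.48 Ω.
R_{R2..R3} = 10.7 + 1.11 = 11.81 Ω.
By the voltage-divider rule, V = 12.5 × 11.81/15.48 = 9.536 V.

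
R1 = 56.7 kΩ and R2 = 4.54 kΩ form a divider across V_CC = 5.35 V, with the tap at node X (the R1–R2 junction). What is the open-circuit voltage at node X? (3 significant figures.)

V_th is the unloaded tap voltage: V_CC · R2/(R1+R2) = 5.35 × 0.07413 = 0.3966 V.

V_th ≈ 0.397 V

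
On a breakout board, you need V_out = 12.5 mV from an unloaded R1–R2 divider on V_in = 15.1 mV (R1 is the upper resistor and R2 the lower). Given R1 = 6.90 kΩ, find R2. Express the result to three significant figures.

The divider ratio is R2/(R1+R2) = 12.5/15.1 = 0.8278.
So R2 = R1 · V_out/(V_in − V_out) = 6.90 × 12.5/(15.1 − 12.5) = 6.90 × 4.808 = 33.17 kΩ.

R2 ≈ 33.2 kΩ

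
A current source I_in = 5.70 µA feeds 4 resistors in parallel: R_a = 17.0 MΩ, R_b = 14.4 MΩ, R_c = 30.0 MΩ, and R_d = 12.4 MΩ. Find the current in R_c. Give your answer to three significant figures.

Conductances: ΣG = 1/17.0 + 1/14.4 + 1/30.0 + 1/12.4 = 0.2422 (1/MΩ).
By the current-divider rule, I = I_in · G_k/ΣG = 5.70 × 0.1376 = 0.7843 µA.

I ≈ 0.784 µA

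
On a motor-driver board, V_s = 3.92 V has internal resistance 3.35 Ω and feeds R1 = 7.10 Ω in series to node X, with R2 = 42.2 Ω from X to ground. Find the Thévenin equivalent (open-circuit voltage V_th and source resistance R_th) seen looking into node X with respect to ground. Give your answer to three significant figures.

V_th ≈ 3.14 V, R_th ≈ 8.38 Ω

R1' = 3.35 + 7.10 = 10.45 Ω (source resistance + R1).
With X open, the divider is unloaded: V_th = 3.92 × 42.2/52.65 = 3.142 V.
With V_s suppressed (replaced by a short), R_th = R1' ‖ R2 = (10.45 × 42.2)/(10.45 + 42.2) = 8.376 Ω.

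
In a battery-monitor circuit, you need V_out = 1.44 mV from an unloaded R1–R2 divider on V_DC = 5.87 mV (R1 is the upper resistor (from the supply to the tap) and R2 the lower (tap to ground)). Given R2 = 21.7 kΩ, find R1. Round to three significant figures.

The divider ratio is R2/(R1+R2) = 1.44/5.87 = 0.2453.
R1 = R2·(1/k − 1) = 21.7 × 3.076 = 66.76 kΩ.

R1 ≈ 66.8 kΩ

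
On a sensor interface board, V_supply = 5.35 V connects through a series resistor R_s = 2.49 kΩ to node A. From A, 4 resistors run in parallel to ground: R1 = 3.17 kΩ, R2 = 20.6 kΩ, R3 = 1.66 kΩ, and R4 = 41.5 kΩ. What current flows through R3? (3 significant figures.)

I ≈ 0.930 mA

Parallel bank: R_p = 1/(1/3.17 + 1/20.6 + 1/1.66 + 1/41.5) = 1.010 kΩ.
Node voltage V_A = V_supply · R_p/(R_s + R_p) = 5.35 × 0.2885 = 1.543 V.
I(R3) = V_A / R3 = 1.543/1.66 = 0.9298 mA.
(Check via current divider: I_total = 1.529 mA; share G_k/ΣG = 0.6082 → same result.)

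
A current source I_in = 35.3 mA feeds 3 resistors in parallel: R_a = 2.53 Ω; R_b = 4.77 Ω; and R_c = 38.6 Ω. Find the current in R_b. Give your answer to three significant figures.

ΣG = 1/2.53 + 1/4.77 + 1/38.6 = 0.6308.
Current divider: I(R_b) = I_in · G_k/ΣG = 35.3 × (0.2096/0.6308) = 35.3 × 0.3323 = 11.73 mA.

I ≈ 11.7 mA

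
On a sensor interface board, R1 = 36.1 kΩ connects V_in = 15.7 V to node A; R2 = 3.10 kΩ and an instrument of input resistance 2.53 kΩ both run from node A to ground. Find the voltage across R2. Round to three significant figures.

V_out ≈ 0.583 V

R2 ‖ R_L = (3.10 × 2.53)/(3.10 + 2.53) = 1.393 kΩ.
Voltage divider with the loaded lower leg: V_out = 15.7 × 1.393/(36.1 + 1.393) = 15.7 × 0.03716 = 0.5833 V.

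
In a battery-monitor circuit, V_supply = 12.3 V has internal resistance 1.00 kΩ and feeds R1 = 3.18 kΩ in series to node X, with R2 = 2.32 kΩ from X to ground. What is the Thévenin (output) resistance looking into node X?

R1' = 1.00 + 3.18 = 4.180 kΩ (source resistance + R1).
With V_supply suppressed (replaced by a short), R_th = R1' ‖ R2 = (4.180 × 2.32)/(4.180 + 2.32) = 1.492 kΩ.

R_th ≈ 1.49 kΩ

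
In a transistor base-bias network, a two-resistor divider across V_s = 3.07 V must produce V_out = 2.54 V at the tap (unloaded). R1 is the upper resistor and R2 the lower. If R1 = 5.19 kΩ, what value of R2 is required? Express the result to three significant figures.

The divider ratio is R2/(R1+R2) = 2.54/3.07 = 0.8274.
Rearranging, R2 = R1·k/(1−k) = 5.19 × 4.792 = 24.87 kΩ.

R2 ≈ 24.9 kΩ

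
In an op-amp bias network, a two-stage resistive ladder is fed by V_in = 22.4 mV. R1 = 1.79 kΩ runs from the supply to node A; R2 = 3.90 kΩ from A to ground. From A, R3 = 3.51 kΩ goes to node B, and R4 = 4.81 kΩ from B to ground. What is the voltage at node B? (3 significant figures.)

The second stage (R3 + R4 = 8.320 kΩ) loads node A in parallel with R2.
Effective lower resistance at A: R2 ‖ 8.320 = 2.655 kΩ.
First divider: V_A = V_in · 2.655/(1.79 + 2.655) = 13.38 mV.
V_B = V_A × 0.5781 = 7.735 mV.

V_B ≈ 7.74 mV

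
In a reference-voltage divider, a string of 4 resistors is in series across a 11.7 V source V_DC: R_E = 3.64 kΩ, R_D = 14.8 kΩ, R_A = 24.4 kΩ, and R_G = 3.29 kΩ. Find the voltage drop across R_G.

Series total: ΣR = 3.64 + 14.8 + 24.4 + 3.29 = 46.13 kΩ.
Voltage divider: V = V_DC · (3.290 / 46.13) = 11.7 × 0.07132 = 0.8344 V.

V ≈ 0.834 V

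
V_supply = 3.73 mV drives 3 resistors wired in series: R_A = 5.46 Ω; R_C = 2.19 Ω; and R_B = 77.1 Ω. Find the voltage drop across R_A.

ΣR = 5.46 + 2.19 + 77.1 = 84.75 Ω.
Voltage divider: V = V_supply · (5.460 / 84.75) = 3.73 × 0.06442 = 0.2403 mV.

V ≈ 0.240 mV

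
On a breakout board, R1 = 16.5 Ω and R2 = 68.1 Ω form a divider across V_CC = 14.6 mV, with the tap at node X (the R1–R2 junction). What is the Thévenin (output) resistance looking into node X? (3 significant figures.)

Zeroing V_CC shorts the top of R1 to ground, so R_th = R1 ‖ R2 = 13.28 Ω.

R_th ≈ 13.3 Ω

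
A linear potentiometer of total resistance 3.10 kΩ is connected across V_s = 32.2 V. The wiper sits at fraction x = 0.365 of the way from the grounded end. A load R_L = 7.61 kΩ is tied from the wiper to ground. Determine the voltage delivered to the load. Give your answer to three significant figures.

V_out ≈ 10.7 V

The pot divides into 1.969 kΩ above the wiper and 1.131 kΩ below.
(x·R_p) ‖ R_L = 0.9850 kΩ.
Loaded-divider output: V_out = 32.2 × 0.3335 = 10.74 V.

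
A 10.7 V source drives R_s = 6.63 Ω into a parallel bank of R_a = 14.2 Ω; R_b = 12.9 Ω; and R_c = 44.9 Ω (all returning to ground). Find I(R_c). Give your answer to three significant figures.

Equivalent of the parallel group: R_p = 5.875 Ω.
Node voltage V_A = V_supply · R_p/(R_s + R_p) = 10.7 × 0.4698 = 5.027 V.
I(R_c) = V_A / R_c = 5.027/44.9 = 0.1120 A.

I ≈ 0.112 A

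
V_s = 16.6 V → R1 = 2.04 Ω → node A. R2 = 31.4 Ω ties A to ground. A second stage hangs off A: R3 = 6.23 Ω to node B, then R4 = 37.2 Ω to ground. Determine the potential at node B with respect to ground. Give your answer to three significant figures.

V_B ≈ 12.8 V

Looking into the second stage from A: R3 + R4 = 43.43 Ω appears in parallel with R2.
R2 ‖ (R3+R4) = 18.22 Ω.
So V_A = 16.6 × 0.8993 = 14.93 V.
V_B = V_A × 0.8566 = 12.79 V.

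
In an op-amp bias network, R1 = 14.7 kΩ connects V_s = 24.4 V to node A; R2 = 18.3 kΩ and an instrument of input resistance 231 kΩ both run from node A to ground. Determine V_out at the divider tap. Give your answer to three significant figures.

V_out ≈ 13.1 V

First combine the lower leg with the load: R2 ‖ R_L = 16.96 kΩ.
Voltage divider with the loaded lower leg: V_out = 24.4 × 16.96/(14.7 + 16.96) = 24.4 × 0.5356 = 13.07 V.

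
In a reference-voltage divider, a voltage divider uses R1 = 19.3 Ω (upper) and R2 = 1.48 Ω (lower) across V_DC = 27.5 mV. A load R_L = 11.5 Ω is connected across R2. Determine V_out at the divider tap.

V_out ≈ 1.75 mV

First combine the lower leg with the load: R2 ‖ R_L = 1.311 Ω.
Then V_out = V_DC · R2'/(R1 + R2') = 27.5 × 1.311/20.61 = 1.749 mV.
(Unloaded it would be 1.96 mV; the load pulls it down.)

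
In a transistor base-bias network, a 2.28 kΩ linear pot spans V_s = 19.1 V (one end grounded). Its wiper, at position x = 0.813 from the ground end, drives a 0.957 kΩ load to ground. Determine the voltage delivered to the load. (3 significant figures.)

The pot divides into 0.4264 kΩ above the wiper and 1.854 kΩ below.
R_L loads the lower segment: effective lower R = 0.6311 kΩ.
V_out = 19.1 × 0.6311/(0.4264 + 0.6311) = 11.40 V.

V_out ≈ 11.4 V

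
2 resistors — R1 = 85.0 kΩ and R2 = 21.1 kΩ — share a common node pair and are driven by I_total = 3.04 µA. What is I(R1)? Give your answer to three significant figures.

I ≈ 0.605 µA

Two-branch current divider: I_k = I_total · R_other/(R_1 + R_2).
I(R1) = 3.04 × 21.1/(85.0 + 21.1) = 3.04 × 0.1989 = 0.6046 µA.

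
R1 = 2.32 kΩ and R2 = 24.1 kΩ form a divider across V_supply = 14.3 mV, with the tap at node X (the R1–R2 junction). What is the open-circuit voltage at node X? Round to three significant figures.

Open-circuit (no load on X): V_th = V_supply · R2/(R1 + R2) = 14.3 × 24.1/(2.320 + 24.1) = 13.04 mV.

V_th ≈ 13.0 mV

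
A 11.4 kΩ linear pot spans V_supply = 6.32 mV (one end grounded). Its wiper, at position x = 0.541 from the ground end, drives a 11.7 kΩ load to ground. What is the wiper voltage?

V_out ≈ 2.75 mV

The pot divides into 5.233 kΩ above the wiper and 6.167 kΩ below.
Lower segment in parallel with the load: 6.167 ‖ 11.7 = 4.039 kΩ.
Loaded-divider output: V_out = 6.32 × 0.4356 = 2.753 mV.
(Unloaded: V_out = x·V_supply = 3.42 mV.)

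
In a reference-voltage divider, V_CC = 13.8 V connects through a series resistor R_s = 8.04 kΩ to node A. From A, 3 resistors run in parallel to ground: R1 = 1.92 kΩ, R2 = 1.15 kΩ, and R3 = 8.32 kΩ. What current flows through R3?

I ≈ 0.126 mA

Equivalent of the parallel group: R_p = 0.6620 kΩ.
Node voltage V_A = V_CC · R_p/(R_s + R_p) = 13.8 × 0.07607 = 1.050 V.
I(R3) = V_A / R3 = 1.050/8.32 = 0.1262 mA.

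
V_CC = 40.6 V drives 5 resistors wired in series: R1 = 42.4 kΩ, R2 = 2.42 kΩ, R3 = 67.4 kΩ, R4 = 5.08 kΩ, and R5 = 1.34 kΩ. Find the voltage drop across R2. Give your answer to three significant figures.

V ≈ 0.828 V

ΣR = 42.4 + 2.42 + 67.4 + 5.08 + 1.34 = 118.6 kΩ.
Voltage divider: V = V_CC · (2.420 / 118.6) = 40.6 × 0.02040 = 0.8282 V.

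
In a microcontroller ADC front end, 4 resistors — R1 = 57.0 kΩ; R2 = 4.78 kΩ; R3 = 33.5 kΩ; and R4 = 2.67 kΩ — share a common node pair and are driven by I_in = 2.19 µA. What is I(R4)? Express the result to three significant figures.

I ≈ 1.30 µA

ΣG = 1/57.0 + 1/4.78 + 1/33.5 + 1/2.67 = 0.6311.
By the current-divider rule, I = I_in · G_k/ΣG = 2.19 × 0.5934 = 1.300 µA.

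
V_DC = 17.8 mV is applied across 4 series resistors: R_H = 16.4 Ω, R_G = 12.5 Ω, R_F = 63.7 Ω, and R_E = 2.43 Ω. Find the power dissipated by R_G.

P ≈ 0.439 µW

Series current I = V_DC/ΣR = 17.8/95.03 = 0.1873 mA.
P = I²R = 0.03508 × 12.5 = 0.4386 µW.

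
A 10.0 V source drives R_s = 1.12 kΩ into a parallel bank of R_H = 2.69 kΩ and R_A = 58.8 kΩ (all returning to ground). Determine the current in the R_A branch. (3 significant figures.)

Equivalent of the parallel group: R_p = 2.572 kΩ.
Node voltage V_A = V_s · R_p/(R_s + R_p) = 10.0 × 0.6967 = 6.967 V.
Branch current I = V_A/R_A = 6.967/58.8 = 0.1185 mA.

I ≈ 0.118 mA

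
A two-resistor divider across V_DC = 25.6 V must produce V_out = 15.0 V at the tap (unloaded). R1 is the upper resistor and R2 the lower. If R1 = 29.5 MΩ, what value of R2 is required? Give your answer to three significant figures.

The divider ratio is R2/(R1+R2) = 15.0/25.6 = 0.5859.
R2 = R1 · 0.5859/(1 − 0.5859) = 41.75 MΩ.

R2 ≈ 41.7 MΩ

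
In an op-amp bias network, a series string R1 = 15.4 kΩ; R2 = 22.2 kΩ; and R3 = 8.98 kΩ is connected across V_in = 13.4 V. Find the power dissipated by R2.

ΣR = 46.58 kΩ → I = 13.4/46.58 = 0.2877 mA.
V(R2) = I·R = 6.386 V; P = V·I = 6.386 × 0.2877 = 1.837 mW.

P ≈ 1.84 mW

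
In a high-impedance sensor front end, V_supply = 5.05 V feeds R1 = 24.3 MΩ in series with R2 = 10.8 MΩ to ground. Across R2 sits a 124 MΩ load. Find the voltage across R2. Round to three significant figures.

First combine the lower leg with the load: R2 ‖ R_L = 9.935 MΩ.
Now apply the divider: V_out = 5.05 × 0.2902 = 1.465 V.

V_out ≈ 1.47 V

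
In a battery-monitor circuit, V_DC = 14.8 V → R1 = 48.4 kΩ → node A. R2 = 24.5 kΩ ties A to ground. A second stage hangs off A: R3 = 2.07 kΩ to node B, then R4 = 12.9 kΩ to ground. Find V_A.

V_A ≈ 2.38 V

The second stage (R3 + R4 = 14.97 kΩ) loads node A in parallel with R2.
Effective lower resistance at A: R2 ‖ 14.97 = 9.292 kΩ.
First divider: V_A = V_DC · 9.292/(48.4 + 9.292) = 2.384 V.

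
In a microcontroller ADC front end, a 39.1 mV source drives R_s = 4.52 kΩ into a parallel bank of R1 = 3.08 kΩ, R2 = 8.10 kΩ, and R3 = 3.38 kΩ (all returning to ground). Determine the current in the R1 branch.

I ≈ 2.91 µA

Combine the parallel branches: R_p = (1/3.08 + 1/8.10 + 1/3.38)⁻¹ = 1.344 kΩ.
V_A = 39.1 × 1.344/5.864 = 8.962 mV.
Branch current I = V_A/R1 = 8.962/3.08 = 2.910 µA.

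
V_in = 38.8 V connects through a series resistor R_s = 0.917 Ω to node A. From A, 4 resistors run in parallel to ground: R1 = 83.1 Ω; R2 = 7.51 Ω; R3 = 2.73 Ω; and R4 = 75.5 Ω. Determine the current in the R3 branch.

I ≈ 9.60 A

Equivalent of the parallel group: R_p = 1.906 Ω.
V_A by voltage divider: V_A = 38.8 × 1.906/(0.917 + 1.906) = 26.20 V.
I(R3) = V_A / R3 = 26.20/2.73 = 9.595 A.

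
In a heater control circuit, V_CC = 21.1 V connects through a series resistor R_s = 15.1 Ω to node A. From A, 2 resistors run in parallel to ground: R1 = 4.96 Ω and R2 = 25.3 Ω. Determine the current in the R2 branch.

I ≈ 0.180 A

Parallel bank: R_p = 1/(1/4.96 + 1/25.3) = 4.147 Ω.
V_A = 21.1 × 4.147/19.25 = 4.546 V.
Branch current I = V_A/R2 = 4.546/25.3 = 0.1797 A.
(Check via current divider: I_total = 1.096 A; share G_k/ΣG = 0.1639 → same result.)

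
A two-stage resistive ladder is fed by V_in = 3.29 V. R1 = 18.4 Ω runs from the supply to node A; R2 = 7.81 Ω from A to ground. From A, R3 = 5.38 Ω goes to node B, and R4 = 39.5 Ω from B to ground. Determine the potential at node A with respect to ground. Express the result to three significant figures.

Looking into the second stage from A: R3 + R4 = 44.88 Ω appears in parallel with R2.
Effective lower resistance at A: R2 ‖ 44.88 = 6.652 Ω.
First divider: V_A = V_in · 6.652/(18.4 + 6.652) = 0.8736 V.

V_A ≈ 0.874 V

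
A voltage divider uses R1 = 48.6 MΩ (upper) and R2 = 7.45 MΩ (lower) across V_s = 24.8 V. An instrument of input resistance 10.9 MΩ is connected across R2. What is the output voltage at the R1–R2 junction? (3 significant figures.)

V_out ≈ 2.07 V

The load sits in parallel with R2, giving an effective lower resistance R2' = R2·R_L/(R2+R_L) = 4.425 MΩ.
Then V_out = V_s · R2'/(R1 + R2') = 24.8 × 4.425/53.03 = 2.070 V.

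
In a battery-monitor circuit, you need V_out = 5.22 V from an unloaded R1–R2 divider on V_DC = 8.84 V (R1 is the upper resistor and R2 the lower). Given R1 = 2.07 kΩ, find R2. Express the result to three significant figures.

R2 ≈ 2.98 kΩ

The divider ratio is R2/(R1+R2) = 5.22/8.84 = 0.5905.
So R2 = R1 · V_out/(V_DC − V_out) = 2.07 × 5.22/(8.84 − 5.22) = 2.07 × 1.442 = 2.985 kΩ.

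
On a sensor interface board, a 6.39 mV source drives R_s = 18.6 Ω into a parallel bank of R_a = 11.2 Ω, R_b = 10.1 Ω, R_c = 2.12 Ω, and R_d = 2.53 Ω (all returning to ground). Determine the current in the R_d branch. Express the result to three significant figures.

Parallel bank: R_p = 1/(1/11.2 + 1/10.1 + 1/2.12 + 1/2.53) = 0.9476 Ω.
V_A by voltage divider: V_A = 6.39 × 0.9476/(18.6 + 0.9476) = 0.3098 mV.
Branch current I = V_A/R_d = 0.3098/2.53 = 0.1224 mA.

I ≈ 0.122 mA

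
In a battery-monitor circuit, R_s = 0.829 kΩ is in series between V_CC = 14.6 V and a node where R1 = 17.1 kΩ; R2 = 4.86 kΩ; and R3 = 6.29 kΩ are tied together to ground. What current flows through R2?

I ≈ 2.22 mA

Parallel bank: R_p = 1/(1/17.1 + 1/4.86 + 1/6.29) = 2.363 kΩ.
V_A by voltage divider: V_A = 14.6 × 2.363/(0.829 + 2.363) = 10.81 V.
Branch current I = V_A/R2 = 10.81/4.86 = 2.224 mA.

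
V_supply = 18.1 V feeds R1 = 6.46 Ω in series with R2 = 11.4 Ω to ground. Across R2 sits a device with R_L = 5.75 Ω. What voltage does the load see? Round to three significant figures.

V_out ≈ 6.73 V

First combine the lower leg with the load: R2 ‖ R_L = 3.822 Ω.
Then V_out = V_supply · R2'/(R1 + R2') = 18.1 × 3.822/10.28 = 6.728 V.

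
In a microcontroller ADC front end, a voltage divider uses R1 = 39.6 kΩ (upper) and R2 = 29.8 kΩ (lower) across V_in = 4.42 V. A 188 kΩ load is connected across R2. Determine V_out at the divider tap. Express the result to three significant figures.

V_out ≈ 1.74 V

R2 ‖ R_L = (29.8 × 188)/(29.8 + 188) = 25.72 kΩ.
Now apply the divider: V_out = 4.42 × 0.3938 = 1.741 V.
(Unloaded it would be 1.90 V; the load pulls it down.)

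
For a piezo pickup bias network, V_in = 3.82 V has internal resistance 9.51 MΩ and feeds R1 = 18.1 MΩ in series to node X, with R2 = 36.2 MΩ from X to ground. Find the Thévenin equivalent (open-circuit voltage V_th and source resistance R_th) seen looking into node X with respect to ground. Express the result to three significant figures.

V_th ≈ 2.17 V, R_th ≈ 15.7 MΩ

R1' = 9.51 + 18.1 = 27.61 MΩ (source resistance + R1).
V_th is the unloaded tap voltage: V_in · R2/(R1'+R2) = 3.82 × 0.5673 = 2.167 V.
Looking into X with the source shorted: R_th = R1'·R2/(R1'+R2) = 27.61 × 36.2/63.81 = 15.66 MΩ.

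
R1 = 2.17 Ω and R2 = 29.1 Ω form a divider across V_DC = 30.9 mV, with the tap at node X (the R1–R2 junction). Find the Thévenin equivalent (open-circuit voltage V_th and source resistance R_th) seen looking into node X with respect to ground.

V_th ≈ 28.8 mV, R_th ≈ 2.02 Ω

With X open, the divider is unloaded: V_th = 30.9 × 29.1/31.27 = 28.76 mV.
With V_DC suppressed (replaced by a short), R_th = R1 ‖ R2 = (2.170 × 29.1)/(2.170 + 29.1) = 2.019 Ω.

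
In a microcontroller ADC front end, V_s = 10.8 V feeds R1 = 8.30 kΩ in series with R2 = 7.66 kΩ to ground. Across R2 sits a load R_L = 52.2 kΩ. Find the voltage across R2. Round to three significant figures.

R2 ‖ R_L = (7.66 × 52.2)/(7.66 + 52.2) = 6.680 kΩ.
Then V_out = V_s · R2'/(R1 + R2') = 10.8 × 6.680/14.98 = 4.816 V.
(Unloaded it would be 5.18 V; the load pulls it down.)

V_out ≈ 4.82 V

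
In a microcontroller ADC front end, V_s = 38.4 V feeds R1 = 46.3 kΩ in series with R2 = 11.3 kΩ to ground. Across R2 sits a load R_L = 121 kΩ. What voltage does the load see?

The load sits in parallel with R2, giving an effective lower resistance R2' = R2·R_L/(R2+R_L) = 10.33 kΩ.
Voltage divider with the loaded lower leg: V_out = 38.4 × 10.33/(46.3 + 10.33) = 38.4 × 0.1825 = 7.007 V.

V_out ≈ 7.01 V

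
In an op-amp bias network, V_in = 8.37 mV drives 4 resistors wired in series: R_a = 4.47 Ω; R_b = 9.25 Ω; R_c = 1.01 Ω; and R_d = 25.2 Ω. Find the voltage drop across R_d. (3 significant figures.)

ΣR = 4.47 + 9.25 + 1.01 + 25.2 = 39.93 Ω.
By the voltage-divider rule, V = 8.37 × 25.20/39.93 = 5.282 mV.

V ≈ 5.28 mV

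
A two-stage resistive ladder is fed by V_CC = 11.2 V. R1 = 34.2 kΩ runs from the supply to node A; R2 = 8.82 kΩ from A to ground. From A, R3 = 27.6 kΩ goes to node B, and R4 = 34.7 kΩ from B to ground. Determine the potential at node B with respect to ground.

V_B ≈ 1.15 V

The second stage (R3 + R4 = 62.30 kΩ) loads node A in parallel with R2.
R2 ‖ (R3+R4) = 7.726 kΩ.
First divider: V_A = V_CC · 7.726/(34.2 + 7.726) = 2.064 V.
Then the unloaded second divider: V_B = V_A × R4/(R3+R4) = 2.064 × 0.5570 = 1.150 V.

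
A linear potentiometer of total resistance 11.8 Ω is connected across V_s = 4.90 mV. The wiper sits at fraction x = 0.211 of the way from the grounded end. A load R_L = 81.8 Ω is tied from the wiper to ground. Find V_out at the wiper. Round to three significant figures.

Lower segment x·R_p = 2.490 Ω; upper segment (1−x)·R_p = 9.310 Ω.
Lower segment in parallel with the load: 2.490 ‖ 81.8 = 2.416 Ω.
Then V_out = V_s · 2.416/(9.310 + 2.416) = 1.010 mV.

V_out ≈ 1.01 mV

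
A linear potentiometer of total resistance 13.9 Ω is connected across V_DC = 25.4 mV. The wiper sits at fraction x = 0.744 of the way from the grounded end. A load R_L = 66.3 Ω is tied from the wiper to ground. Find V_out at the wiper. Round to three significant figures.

Split the track: R_lower = x·R_p = 10.34 Ω, R_upper = (1−x)·R_p = 3.558 Ω.
(x·R_p) ‖ R_L = 8.946 Ω.
Loaded-divider output: V_out = 25.4 × 0.7154 = 18.17 mV.

V_out ≈ 18.2 mV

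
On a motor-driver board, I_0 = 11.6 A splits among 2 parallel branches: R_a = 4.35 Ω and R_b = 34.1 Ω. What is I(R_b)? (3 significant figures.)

I ≈ 1.31 A

For two parallel branches, I_k = I_0 · (other R)/(sum of R).
So I = 11.6 × 4.35/38.45 = 1.312 A.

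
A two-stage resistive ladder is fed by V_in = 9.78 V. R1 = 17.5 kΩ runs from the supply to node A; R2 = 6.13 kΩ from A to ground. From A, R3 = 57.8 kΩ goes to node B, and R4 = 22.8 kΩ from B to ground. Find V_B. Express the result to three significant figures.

V_B ≈ 0.679 V

Looking into the second stage from A: R3 + R4 = 80.60 kΩ appears in parallel with R2.
R2 ‖ (R3+R4) = 5.697 kΩ.
So V_A = 9.78 × 0.2456 = 2.402 V.
Then the unloaded second divider: V_B = V_A × R4/(R3+R4) = 2.402 × 0.2829 = 0.6794 V.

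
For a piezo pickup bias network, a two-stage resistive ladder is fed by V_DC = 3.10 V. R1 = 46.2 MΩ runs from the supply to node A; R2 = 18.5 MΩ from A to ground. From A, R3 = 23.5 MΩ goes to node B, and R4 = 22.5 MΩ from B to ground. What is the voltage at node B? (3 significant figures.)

Looking into the second stage from A: R3 + R4 = 46.00 MΩ appears in parallel with R2.
R2 ‖ (R3+R4) = 13.19 MΩ.
First divider: V_A = V_DC · 13.19/(46.2 + 13.19) = 0.6886 V.
Stage 2 is unloaded, so V_B = V_A · R4/(R3+R4) = 0.6886 × 22.5/46.00 = 0.3368 V.

V_B ≈ 0.337 V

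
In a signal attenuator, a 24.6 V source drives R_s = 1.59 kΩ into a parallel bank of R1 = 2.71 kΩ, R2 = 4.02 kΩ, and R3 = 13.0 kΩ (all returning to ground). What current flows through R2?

Parallel bank: R_p = 1/(1/2.71 + 1/4.02 + 1/13.0) = 1.440 kΩ.
V_A by voltage divider: V_A = 24.6 × 1.440/(1.59 + 1.440) = 11.69 V.
I(R2) = V_A / R2 = 11.69/4.02 = 2.908 mA.

I ≈ 2.91 mA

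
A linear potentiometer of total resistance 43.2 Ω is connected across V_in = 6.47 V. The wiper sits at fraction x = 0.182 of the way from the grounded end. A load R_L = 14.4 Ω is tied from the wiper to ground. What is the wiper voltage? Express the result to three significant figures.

Lower segment x·R_p = 7.862 Ω; upper segment (1−x)·R_p = 35.34 Ω.
(x·R_p) ‖ R_L = 5.086 Ω.
Loaded-divider output: V_out = 6.47 × 0.1258 = 0.8140 V.

V_out ≈ 0.814 V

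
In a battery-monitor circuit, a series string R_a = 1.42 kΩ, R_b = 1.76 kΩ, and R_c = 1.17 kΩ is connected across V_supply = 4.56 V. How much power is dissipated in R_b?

ΣR = 4.350 kΩ → I = 4.56/4.350 = 1.048 mA.
V(R_b) = I·R = 1.845 V; P = V·I = 1.845 × 1.048 = 1.934 mW.

P ≈ 1.93 mW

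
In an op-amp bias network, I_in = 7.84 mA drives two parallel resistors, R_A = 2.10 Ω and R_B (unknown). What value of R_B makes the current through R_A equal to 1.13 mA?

R_B ≈ 0.354 Ω

The fraction through R_A equals R_B/(R_A+R_B).
1.13/7.84 = R_B/(R_A + R_B) → R_B = R_A · (0.1441)/(1 − 0.1441) = 2.10 × 0.1684 = 0.3537 Ω.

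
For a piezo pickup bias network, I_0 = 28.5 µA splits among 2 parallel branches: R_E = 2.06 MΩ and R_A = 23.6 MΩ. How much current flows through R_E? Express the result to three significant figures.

For two parallel branches, I_k = I_0 · (other R)/(sum of R).
I(R_E) = 28.5 × 23.6/(2.06 + 23.6) = 28.5 × 0.9197 = 26.21 µA.

I ≈ 26.2 µA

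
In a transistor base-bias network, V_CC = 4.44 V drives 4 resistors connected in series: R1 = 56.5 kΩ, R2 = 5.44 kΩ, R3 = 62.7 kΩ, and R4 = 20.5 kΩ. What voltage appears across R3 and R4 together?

V ≈ 2.55 V

Total series resistance ΣR = 56.5 + 5.44 + 62.7 + 20.5 = 145.1 kΩ.
R_{R3..R4} = 62.7 + 20.5 = 83.20 kΩ.
V = V_CC · R/ΣR = 4.44 × 0.5732 = 2.545 V.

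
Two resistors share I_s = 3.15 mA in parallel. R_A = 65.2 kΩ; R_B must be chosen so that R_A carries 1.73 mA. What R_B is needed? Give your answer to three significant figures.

R_B ≈ 79.4 kΩ

The fraction through R_A equals R_B/(R_A+R_B).
With f = 0.5492, R_B = R_A · f/(1−f) = 65.2 × 1.218 = 79.43 kΩ.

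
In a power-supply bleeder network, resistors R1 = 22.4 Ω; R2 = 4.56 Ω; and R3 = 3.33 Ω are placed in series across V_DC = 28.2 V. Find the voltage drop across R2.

Series total: ΣR = 22.4 + 4.56 + 3.33 = 30.29 Ω.
By the voltage-divider rule, V = 28.2 × 4.560/30.29 = 4.245 V.

V ≈ 4.25 V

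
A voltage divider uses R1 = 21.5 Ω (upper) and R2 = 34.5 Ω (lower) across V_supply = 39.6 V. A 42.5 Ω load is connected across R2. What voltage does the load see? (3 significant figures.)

R2 ‖ R_L = (34.5 × 42.5)/(34.5 + 42.5) = 19.04 Ω.
Then V_out = V_supply · R2'/(R1 + R2') = 39.6 × 19.04/40.54 = 18.60 V.

V_out ≈ 18.6 V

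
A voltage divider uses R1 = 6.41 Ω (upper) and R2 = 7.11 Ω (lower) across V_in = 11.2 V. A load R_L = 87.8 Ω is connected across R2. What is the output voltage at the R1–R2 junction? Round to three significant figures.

R2 ‖ R_L = (7.11 × 87.8)/(7.11 + 87.8) = 6.577 Ω.
Then V_out = V_in · R2'/(R1 + R2') = 11.2 × 6.577/12.99 = 5.672 V.

V_out ≈ 5.67 V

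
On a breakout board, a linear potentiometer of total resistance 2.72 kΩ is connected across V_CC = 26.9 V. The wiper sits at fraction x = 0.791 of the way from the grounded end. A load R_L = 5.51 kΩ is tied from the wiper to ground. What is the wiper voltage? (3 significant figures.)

V_out ≈ 19.7 V

Split the track: R_lower = x·R_p = 2.152 kΩ, R_upper = (1−x)·R_p = 0.5685 kΩ.
R_L loads the lower segment: effective lower R = 1.547 kΩ.
Loaded-divider output: V_out = 26.9 × 0.7313 = 19.67 V.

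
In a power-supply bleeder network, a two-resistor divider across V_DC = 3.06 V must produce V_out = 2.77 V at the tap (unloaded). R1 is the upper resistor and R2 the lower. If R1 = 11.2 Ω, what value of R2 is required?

R2 ≈ 107 Ω

The divider ratio is R2/(R1+R2) = 2.77/3.06 = 0.9052.
So R2 = R1 · V_out/(V_DC − V_out) = 11.2 × 2.77/(3.06 − 2.77) = 11.2 × 9.552 = 107.0 Ω.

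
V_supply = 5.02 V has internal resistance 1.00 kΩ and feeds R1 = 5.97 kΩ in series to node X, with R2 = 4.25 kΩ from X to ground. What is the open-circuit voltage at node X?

R1' = 1.00 + 5.97 = 6.970 kΩ (source resistance + R1).
V_th is the unloaded tap voltage: V_supply · R2/(R1'+R2) = 5.02 × 0.3788 = 1.902 V.

V_th ≈ 1.90 V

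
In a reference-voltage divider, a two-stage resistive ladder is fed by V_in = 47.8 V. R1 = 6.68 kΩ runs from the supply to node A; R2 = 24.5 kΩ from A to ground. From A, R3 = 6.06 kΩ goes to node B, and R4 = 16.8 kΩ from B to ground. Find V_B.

V_B ≈ 22.4 V

Looking into the second stage from A: R3 + R4 = 22.86 kΩ appears in parallel with R2.
R2 ‖ (R3+R4) = 11.83 kΩ.
So V_A = 47.8 × 0.6390 = 30.55 V.
Stage 2 is unloaded, so V_B = V_A · R4/(R3+R4) = 30.55 × 16.8/22.86 = 22.45 V.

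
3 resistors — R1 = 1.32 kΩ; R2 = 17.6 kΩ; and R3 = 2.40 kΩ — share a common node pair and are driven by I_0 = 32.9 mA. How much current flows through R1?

I ≈ 20.2 mA

Total conductance ΣG = 1/1.32 + 1/17.6 + 1/2.40 = 1.231 (units of 1/kΩ).
R1 takes the fraction G_k/ΣG = 0.7576/1.231 = 0.6154, so I = 32.9 × 0.6154 = 20.25 mA.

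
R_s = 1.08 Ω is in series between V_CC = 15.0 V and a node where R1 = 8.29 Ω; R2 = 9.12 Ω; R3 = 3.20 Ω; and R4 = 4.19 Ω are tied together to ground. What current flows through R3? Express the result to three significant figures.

I ≈ 2.54 A

Combine the parallel branches: R_p = (1/8.29 + 1/9.12 + 1/3.20 + 1/4.19)⁻¹ = 1.280 Ω.
V_A = 15.0 × 1.280/2.360 = 8.135 V.
I(R3) = V_A / R3 = 8.135/3.20 = 2.542 A.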